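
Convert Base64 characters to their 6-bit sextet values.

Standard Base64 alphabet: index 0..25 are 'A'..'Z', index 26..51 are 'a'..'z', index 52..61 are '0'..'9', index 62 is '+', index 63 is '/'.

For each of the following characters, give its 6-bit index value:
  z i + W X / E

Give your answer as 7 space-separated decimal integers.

'z': a..z range, 26 + ord('z') − ord('a') = 51
'i': a..z range, 26 + ord('i') − ord('a') = 34
'+': index 62
'W': A..Z range, ord('W') − ord('A') = 22
'X': A..Z range, ord('X') − ord('A') = 23
'/': index 63
'E': A..Z range, ord('E') − ord('A') = 4

Answer: 51 34 62 22 23 63 4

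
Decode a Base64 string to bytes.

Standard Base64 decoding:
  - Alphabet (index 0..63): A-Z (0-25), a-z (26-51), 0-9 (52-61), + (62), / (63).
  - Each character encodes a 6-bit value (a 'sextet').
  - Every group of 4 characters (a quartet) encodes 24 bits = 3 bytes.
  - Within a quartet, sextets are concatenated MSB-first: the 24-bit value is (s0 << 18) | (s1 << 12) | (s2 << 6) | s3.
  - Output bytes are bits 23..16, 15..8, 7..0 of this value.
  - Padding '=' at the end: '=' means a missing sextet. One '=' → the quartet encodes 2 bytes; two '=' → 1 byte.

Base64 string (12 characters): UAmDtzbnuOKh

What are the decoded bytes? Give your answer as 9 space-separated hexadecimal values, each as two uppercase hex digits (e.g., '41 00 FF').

Answer: 50 09 83 B7 36 E7 B8 E2 A1

Derivation:
After char 0 ('U'=20): chars_in_quartet=1 acc=0x14 bytes_emitted=0
After char 1 ('A'=0): chars_in_quartet=2 acc=0x500 bytes_emitted=0
After char 2 ('m'=38): chars_in_quartet=3 acc=0x14026 bytes_emitted=0
After char 3 ('D'=3): chars_in_quartet=4 acc=0x500983 -> emit 50 09 83, reset; bytes_emitted=3
After char 4 ('t'=45): chars_in_quartet=1 acc=0x2D bytes_emitted=3
After char 5 ('z'=51): chars_in_quartet=2 acc=0xB73 bytes_emitted=3
After char 6 ('b'=27): chars_in_quartet=3 acc=0x2DCDB bytes_emitted=3
After char 7 ('n'=39): chars_in_quartet=4 acc=0xB736E7 -> emit B7 36 E7, reset; bytes_emitted=6
After char 8 ('u'=46): chars_in_quartet=1 acc=0x2E bytes_emitted=6
After char 9 ('O'=14): chars_in_quartet=2 acc=0xB8E bytes_emitted=6
After char 10 ('K'=10): chars_in_quartet=3 acc=0x2E38A bytes_emitted=6
After char 11 ('h'=33): chars_in_quartet=4 acc=0xB8E2A1 -> emit B8 E2 A1, reset; bytes_emitted=9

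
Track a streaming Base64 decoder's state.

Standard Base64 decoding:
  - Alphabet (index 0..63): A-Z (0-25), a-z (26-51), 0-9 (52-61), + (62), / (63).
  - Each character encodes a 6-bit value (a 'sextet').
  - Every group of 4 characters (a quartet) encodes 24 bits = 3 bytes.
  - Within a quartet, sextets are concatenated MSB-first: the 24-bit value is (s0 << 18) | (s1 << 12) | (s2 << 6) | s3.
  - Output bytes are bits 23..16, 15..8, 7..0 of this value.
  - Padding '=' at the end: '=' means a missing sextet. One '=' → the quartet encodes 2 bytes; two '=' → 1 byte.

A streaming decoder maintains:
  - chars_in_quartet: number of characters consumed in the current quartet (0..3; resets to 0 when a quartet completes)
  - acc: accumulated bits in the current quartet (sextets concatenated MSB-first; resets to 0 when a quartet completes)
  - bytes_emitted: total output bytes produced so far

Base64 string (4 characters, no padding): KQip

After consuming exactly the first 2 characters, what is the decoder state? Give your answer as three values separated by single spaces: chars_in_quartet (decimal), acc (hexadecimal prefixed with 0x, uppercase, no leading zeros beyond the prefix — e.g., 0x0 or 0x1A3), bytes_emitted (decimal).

After char 0 ('K'=10): chars_in_quartet=1 acc=0xA bytes_emitted=0
After char 1 ('Q'=16): chars_in_quartet=2 acc=0x290 bytes_emitted=0

Answer: 2 0x290 0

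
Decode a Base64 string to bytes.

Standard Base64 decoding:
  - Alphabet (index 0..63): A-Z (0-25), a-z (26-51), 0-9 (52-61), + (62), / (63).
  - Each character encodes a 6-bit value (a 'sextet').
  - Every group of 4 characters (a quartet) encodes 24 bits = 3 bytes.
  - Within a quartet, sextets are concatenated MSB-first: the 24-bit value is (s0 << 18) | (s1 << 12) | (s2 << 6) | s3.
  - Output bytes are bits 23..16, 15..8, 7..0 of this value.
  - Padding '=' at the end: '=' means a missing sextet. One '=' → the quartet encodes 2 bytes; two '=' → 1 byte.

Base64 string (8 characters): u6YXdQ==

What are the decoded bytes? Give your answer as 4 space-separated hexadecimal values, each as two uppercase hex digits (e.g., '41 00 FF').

After char 0 ('u'=46): chars_in_quartet=1 acc=0x2E bytes_emitted=0
After char 1 ('6'=58): chars_in_quartet=2 acc=0xBBA bytes_emitted=0
After char 2 ('Y'=24): chars_in_quartet=3 acc=0x2EE98 bytes_emitted=0
After char 3 ('X'=23): chars_in_quartet=4 acc=0xBBA617 -> emit BB A6 17, reset; bytes_emitted=3
After char 4 ('d'=29): chars_in_quartet=1 acc=0x1D bytes_emitted=3
After char 5 ('Q'=16): chars_in_quartet=2 acc=0x750 bytes_emitted=3
Padding '==': partial quartet acc=0x750 -> emit 75; bytes_emitted=4

Answer: BB A6 17 75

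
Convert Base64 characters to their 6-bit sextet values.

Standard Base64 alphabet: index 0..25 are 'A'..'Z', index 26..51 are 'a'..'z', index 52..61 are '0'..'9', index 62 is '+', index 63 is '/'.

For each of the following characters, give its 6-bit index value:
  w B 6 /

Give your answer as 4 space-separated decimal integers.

'w': a..z range, 26 + ord('w') − ord('a') = 48
'B': A..Z range, ord('B') − ord('A') = 1
'6': 0..9 range, 52 + ord('6') − ord('0') = 58
'/': index 63

Answer: 48 1 58 63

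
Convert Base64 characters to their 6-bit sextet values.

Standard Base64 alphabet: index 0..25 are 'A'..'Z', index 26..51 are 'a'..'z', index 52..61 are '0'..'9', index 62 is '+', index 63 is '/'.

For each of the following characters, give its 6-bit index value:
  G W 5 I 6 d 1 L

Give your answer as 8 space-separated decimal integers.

Answer: 6 22 57 8 58 29 53 11

Derivation:
'G': A..Z range, ord('G') − ord('A') = 6
'W': A..Z range, ord('W') − ord('A') = 22
'5': 0..9 range, 52 + ord('5') − ord('0') = 57
'I': A..Z range, ord('I') − ord('A') = 8
'6': 0..9 range, 52 + ord('6') − ord('0') = 58
'd': a..z range, 26 + ord('d') − ord('a') = 29
'1': 0..9 range, 52 + ord('1') − ord('0') = 53
'L': A..Z range, ord('L') − ord('A') = 11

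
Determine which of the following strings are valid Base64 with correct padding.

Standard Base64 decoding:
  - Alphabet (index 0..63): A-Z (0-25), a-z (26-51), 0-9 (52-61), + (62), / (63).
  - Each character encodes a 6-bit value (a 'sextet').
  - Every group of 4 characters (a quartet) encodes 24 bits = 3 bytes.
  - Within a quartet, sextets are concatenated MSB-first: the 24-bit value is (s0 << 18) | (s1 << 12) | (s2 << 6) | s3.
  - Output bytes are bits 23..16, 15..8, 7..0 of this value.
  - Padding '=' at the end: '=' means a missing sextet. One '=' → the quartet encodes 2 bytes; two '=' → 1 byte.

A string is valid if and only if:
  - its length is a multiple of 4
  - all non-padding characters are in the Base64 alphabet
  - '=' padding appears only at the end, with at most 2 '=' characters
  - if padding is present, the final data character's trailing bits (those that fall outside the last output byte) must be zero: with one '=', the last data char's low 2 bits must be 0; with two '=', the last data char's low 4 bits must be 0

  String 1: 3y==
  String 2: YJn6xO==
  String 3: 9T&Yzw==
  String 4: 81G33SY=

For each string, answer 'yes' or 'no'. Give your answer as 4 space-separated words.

String 1: '3y==' → invalid (bad trailing bits)
String 2: 'YJn6xO==' → invalid (bad trailing bits)
String 3: '9T&Yzw==' → invalid (bad char(s): ['&'])
String 4: '81G33SY=' → valid

Answer: no no no yes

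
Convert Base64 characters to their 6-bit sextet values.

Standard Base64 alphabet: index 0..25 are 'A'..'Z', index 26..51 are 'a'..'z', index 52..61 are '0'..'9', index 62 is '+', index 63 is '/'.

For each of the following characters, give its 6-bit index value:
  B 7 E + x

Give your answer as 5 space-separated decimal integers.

'B': A..Z range, ord('B') − ord('A') = 1
'7': 0..9 range, 52 + ord('7') − ord('0') = 59
'E': A..Z range, ord('E') − ord('A') = 4
'+': index 62
'x': a..z range, 26 + ord('x') − ord('a') = 49

Answer: 1 59 4 62 49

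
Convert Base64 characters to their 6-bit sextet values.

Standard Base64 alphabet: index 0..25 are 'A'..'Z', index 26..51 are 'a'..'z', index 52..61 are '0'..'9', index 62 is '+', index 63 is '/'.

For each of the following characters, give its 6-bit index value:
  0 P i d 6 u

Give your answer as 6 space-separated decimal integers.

'0': 0..9 range, 52 + ord('0') − ord('0') = 52
'P': A..Z range, ord('P') − ord('A') = 15
'i': a..z range, 26 + ord('i') − ord('a') = 34
'd': a..z range, 26 + ord('d') − ord('a') = 29
'6': 0..9 range, 52 + ord('6') − ord('0') = 58
'u': a..z range, 26 + ord('u') − ord('a') = 46

Answer: 52 15 34 29 58 46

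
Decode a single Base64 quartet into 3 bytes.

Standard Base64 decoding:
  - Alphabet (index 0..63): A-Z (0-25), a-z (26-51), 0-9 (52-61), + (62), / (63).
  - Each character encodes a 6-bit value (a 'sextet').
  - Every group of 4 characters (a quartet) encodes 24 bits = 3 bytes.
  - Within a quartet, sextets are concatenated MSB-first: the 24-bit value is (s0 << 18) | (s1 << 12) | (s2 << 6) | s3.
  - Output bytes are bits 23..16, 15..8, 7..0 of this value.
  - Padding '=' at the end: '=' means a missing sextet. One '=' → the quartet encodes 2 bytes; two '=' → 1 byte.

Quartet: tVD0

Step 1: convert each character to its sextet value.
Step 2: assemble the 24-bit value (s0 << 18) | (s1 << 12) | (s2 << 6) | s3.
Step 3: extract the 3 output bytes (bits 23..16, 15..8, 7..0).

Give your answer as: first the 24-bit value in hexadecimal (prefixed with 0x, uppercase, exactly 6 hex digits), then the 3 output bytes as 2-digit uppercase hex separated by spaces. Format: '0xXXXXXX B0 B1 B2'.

Sextets: t=45, V=21, D=3, 0=52
24-bit: (45<<18) | (21<<12) | (3<<6) | 52
      = 0xB40000 | 0x015000 | 0x0000C0 | 0x000034
      = 0xB550F4
Bytes: (v>>16)&0xFF=B5, (v>>8)&0xFF=50, v&0xFF=F4

Answer: 0xB550F4 B5 50 F4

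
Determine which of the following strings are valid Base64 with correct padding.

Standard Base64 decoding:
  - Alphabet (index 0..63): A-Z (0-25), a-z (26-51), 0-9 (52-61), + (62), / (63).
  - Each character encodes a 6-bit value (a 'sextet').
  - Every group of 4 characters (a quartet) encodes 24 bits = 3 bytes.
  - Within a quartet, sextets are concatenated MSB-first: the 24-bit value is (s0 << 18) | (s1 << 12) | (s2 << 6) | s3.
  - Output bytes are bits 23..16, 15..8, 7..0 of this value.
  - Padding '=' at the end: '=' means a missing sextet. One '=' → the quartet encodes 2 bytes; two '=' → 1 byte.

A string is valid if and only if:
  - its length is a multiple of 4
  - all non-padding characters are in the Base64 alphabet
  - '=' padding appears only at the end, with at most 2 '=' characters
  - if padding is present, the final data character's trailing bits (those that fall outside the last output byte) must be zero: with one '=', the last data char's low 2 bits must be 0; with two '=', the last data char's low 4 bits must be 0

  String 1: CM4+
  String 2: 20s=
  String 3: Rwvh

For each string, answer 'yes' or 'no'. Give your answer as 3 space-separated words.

String 1: 'CM4+' → valid
String 2: '20s=' → valid
String 3: 'Rwvh' → valid

Answer: yes yes yes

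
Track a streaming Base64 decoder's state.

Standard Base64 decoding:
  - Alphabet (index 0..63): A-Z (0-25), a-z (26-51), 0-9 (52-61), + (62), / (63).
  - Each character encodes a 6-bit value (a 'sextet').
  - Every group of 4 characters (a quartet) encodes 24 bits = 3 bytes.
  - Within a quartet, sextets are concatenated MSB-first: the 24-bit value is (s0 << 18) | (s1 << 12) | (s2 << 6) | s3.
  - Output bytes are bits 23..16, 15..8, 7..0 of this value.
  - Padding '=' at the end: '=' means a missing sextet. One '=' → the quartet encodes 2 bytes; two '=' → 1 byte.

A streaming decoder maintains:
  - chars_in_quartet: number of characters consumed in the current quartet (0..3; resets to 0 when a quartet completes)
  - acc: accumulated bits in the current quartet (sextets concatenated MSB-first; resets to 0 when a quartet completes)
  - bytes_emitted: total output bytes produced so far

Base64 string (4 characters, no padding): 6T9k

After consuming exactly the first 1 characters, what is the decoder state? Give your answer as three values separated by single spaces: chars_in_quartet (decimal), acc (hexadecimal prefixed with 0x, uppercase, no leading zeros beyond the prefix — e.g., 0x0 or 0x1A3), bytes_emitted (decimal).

After char 0 ('6'=58): chars_in_quartet=1 acc=0x3A bytes_emitted=0

Answer: 1 0x3A 0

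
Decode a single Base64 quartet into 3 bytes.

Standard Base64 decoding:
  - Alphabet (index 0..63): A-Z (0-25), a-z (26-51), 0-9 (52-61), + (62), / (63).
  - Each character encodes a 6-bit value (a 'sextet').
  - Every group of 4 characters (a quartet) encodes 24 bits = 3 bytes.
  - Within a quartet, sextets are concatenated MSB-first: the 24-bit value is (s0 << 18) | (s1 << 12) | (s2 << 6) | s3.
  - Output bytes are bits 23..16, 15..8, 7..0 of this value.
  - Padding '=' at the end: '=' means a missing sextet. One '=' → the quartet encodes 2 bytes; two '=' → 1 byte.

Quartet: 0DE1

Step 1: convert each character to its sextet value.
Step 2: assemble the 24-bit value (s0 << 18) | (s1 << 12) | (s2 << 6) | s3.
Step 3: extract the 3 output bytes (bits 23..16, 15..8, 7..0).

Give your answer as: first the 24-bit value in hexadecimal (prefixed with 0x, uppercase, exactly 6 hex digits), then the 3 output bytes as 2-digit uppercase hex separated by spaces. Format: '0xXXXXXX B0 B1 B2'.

Sextets: 0=52, D=3, E=4, 1=53
24-bit: (52<<18) | (3<<12) | (4<<6) | 53
      = 0xD00000 | 0x003000 | 0x000100 | 0x000035
      = 0xD03135
Bytes: (v>>16)&0xFF=D0, (v>>8)&0xFF=31, v&0xFF=35

Answer: 0xD03135 D0 31 35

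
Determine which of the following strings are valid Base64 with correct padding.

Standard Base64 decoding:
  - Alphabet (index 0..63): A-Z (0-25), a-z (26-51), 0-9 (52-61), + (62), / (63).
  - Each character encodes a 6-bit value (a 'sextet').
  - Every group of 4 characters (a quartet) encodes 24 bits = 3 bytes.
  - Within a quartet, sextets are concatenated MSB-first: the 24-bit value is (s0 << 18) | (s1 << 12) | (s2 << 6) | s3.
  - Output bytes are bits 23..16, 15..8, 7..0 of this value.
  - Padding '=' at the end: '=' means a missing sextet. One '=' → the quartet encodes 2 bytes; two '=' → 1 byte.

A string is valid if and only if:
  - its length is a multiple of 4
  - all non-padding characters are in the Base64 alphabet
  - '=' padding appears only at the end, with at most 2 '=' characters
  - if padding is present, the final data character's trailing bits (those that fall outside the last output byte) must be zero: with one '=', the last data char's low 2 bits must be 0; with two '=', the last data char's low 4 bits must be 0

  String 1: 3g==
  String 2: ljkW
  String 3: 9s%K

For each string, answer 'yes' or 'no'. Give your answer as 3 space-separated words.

Answer: yes yes no

Derivation:
String 1: '3g==' → valid
String 2: 'ljkW' → valid
String 3: '9s%K' → invalid (bad char(s): ['%'])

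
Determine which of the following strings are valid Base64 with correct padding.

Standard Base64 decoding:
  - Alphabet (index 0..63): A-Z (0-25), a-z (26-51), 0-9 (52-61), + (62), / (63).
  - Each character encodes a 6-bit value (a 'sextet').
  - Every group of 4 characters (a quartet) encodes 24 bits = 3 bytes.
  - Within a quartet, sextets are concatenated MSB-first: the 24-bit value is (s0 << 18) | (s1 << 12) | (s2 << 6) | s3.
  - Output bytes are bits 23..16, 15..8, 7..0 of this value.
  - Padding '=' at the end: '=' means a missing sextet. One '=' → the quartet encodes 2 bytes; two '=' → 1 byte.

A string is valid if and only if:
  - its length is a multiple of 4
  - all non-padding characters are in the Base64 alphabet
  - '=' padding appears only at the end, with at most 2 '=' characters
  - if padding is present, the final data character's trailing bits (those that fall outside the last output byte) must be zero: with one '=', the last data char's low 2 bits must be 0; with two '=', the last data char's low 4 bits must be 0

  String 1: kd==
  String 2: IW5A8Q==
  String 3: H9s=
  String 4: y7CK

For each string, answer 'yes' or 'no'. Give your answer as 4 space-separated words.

String 1: 'kd==' → invalid (bad trailing bits)
String 2: 'IW5A8Q==' → valid
String 3: 'H9s=' → valid
String 4: 'y7CK' → valid

Answer: no yes yes yes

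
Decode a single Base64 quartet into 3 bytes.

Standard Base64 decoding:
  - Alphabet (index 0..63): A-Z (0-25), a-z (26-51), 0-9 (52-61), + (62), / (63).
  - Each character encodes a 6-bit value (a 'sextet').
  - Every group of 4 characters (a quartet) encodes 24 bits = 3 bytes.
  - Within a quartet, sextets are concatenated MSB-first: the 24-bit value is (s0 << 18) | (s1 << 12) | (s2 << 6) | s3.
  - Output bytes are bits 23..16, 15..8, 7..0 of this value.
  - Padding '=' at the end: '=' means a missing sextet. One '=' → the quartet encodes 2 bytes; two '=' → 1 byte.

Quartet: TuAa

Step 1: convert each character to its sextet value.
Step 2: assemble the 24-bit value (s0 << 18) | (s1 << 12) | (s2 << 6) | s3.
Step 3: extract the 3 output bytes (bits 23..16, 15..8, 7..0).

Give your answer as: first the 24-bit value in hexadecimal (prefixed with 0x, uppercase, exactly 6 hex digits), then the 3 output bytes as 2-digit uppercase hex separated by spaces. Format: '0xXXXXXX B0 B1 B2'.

Answer: 0x4EE01A 4E E0 1A

Derivation:
Sextets: T=19, u=46, A=0, a=26
24-bit: (19<<18) | (46<<12) | (0<<6) | 26
      = 0x4C0000 | 0x02E000 | 0x000000 | 0x00001A
      = 0x4EE01A
Bytes: (v>>16)&0xFF=4E, (v>>8)&0xFF=E0, v&0xFF=1A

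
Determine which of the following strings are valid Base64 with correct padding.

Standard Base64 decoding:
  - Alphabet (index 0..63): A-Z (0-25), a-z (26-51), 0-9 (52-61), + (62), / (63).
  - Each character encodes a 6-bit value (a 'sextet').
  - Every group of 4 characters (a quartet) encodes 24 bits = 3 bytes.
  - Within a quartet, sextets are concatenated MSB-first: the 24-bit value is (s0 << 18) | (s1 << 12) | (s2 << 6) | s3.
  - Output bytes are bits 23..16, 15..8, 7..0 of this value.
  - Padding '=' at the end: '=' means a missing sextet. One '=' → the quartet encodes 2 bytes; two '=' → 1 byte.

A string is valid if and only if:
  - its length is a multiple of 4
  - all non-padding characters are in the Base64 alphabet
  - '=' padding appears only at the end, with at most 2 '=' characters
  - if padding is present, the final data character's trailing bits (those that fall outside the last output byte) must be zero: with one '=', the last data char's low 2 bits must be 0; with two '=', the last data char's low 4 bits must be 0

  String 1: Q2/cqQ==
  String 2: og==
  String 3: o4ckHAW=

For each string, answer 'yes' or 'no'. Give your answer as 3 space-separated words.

Answer: yes yes no

Derivation:
String 1: 'Q2/cqQ==' → valid
String 2: 'og==' → valid
String 3: 'o4ckHAW=' → invalid (bad trailing bits)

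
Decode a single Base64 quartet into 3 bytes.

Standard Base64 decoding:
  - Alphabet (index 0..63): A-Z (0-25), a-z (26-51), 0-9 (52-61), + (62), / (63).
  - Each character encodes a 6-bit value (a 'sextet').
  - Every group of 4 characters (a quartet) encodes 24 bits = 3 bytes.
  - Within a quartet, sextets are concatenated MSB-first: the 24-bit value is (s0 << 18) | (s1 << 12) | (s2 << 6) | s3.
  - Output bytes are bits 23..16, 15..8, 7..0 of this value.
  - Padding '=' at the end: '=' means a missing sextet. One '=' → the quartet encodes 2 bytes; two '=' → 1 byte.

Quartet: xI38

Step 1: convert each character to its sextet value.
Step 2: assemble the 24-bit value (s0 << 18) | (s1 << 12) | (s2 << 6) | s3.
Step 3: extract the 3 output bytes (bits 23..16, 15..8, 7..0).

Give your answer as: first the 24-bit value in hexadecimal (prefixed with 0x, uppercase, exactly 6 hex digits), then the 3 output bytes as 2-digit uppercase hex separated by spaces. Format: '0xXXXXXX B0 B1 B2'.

Sextets: x=49, I=8, 3=55, 8=60
24-bit: (49<<18) | (8<<12) | (55<<6) | 60
      = 0xC40000 | 0x008000 | 0x000DC0 | 0x00003C
      = 0xC48DFC
Bytes: (v>>16)&0xFF=C4, (v>>8)&0xFF=8D, v&0xFF=FC

Answer: 0xC48DFC C4 8D FC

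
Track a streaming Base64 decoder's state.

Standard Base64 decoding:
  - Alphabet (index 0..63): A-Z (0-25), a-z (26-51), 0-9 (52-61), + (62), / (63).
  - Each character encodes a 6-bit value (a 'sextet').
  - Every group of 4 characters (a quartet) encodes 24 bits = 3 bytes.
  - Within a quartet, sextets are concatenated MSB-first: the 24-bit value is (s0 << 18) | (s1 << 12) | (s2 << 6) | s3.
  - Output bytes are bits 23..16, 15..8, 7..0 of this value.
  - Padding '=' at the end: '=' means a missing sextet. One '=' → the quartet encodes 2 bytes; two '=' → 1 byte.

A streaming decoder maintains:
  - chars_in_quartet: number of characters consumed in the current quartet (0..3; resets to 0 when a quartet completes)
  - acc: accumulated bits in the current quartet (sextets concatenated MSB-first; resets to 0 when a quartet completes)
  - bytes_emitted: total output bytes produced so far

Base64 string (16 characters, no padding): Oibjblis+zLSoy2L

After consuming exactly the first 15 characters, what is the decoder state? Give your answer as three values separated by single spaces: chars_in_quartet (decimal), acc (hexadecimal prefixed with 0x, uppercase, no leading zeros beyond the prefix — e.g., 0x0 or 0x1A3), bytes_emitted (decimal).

After char 0 ('O'=14): chars_in_quartet=1 acc=0xE bytes_emitted=0
After char 1 ('i'=34): chars_in_quartet=2 acc=0x3A2 bytes_emitted=0
After char 2 ('b'=27): chars_in_quartet=3 acc=0xE89B bytes_emitted=0
After char 3 ('j'=35): chars_in_quartet=4 acc=0x3A26E3 -> emit 3A 26 E3, reset; bytes_emitted=3
After char 4 ('b'=27): chars_in_quartet=1 acc=0x1B bytes_emitted=3
After char 5 ('l'=37): chars_in_quartet=2 acc=0x6E5 bytes_emitted=3
After char 6 ('i'=34): chars_in_quartet=3 acc=0x1B962 bytes_emitted=3
After char 7 ('s'=44): chars_in_quartet=4 acc=0x6E58AC -> emit 6E 58 AC, reset; bytes_emitted=6
After char 8 ('+'=62): chars_in_quartet=1 acc=0x3E bytes_emitted=6
After char 9 ('z'=51): chars_in_quartet=2 acc=0xFB3 bytes_emitted=6
After char 10 ('L'=11): chars_in_quartet=3 acc=0x3ECCB bytes_emitted=6
After char 11 ('S'=18): chars_in_quartet=4 acc=0xFB32D2 -> emit FB 32 D2, reset; bytes_emitted=9
After char 12 ('o'=40): chars_in_quartet=1 acc=0x28 bytes_emitted=9
After char 13 ('y'=50): chars_in_quartet=2 acc=0xA32 bytes_emitted=9
After char 14 ('2'=54): chars_in_quartet=3 acc=0x28CB6 bytes_emitted=9

Answer: 3 0x28CB6 9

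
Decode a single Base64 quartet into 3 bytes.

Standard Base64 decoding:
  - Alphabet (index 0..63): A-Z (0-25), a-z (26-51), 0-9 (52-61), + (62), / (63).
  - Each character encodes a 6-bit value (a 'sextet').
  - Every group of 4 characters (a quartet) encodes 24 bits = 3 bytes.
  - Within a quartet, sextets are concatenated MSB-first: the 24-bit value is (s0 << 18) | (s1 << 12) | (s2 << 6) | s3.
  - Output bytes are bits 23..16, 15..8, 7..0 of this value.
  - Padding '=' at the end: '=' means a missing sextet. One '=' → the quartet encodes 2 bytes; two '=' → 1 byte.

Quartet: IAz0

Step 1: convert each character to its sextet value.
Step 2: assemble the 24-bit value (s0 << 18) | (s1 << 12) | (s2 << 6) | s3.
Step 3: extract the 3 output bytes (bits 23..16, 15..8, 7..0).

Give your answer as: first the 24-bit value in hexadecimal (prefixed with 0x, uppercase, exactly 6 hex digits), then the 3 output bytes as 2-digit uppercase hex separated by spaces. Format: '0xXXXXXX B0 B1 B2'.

Sextets: I=8, A=0, z=51, 0=52
24-bit: (8<<18) | (0<<12) | (51<<6) | 52
      = 0x200000 | 0x000000 | 0x000CC0 | 0x000034
      = 0x200CF4
Bytes: (v>>16)&0xFF=20, (v>>8)&0xFF=0C, v&0xFF=F4

Answer: 0x200CF4 20 0C F4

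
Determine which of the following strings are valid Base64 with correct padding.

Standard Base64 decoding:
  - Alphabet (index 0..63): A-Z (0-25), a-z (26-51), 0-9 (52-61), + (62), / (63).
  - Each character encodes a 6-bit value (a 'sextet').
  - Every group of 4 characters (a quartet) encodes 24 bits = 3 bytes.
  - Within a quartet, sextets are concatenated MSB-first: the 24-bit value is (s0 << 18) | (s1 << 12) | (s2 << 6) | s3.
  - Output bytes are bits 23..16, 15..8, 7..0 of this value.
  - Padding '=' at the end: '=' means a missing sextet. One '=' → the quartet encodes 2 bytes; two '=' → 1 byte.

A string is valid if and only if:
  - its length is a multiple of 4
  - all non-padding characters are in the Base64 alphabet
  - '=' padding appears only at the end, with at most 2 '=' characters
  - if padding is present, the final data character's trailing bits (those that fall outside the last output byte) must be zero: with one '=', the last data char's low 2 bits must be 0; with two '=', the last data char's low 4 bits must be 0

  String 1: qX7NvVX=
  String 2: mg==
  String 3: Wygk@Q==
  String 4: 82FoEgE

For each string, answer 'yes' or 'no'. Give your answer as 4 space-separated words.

Answer: no yes no no

Derivation:
String 1: 'qX7NvVX=' → invalid (bad trailing bits)
String 2: 'mg==' → valid
String 3: 'Wygk@Q==' → invalid (bad char(s): ['@'])
String 4: '82FoEgE' → invalid (len=7 not mult of 4)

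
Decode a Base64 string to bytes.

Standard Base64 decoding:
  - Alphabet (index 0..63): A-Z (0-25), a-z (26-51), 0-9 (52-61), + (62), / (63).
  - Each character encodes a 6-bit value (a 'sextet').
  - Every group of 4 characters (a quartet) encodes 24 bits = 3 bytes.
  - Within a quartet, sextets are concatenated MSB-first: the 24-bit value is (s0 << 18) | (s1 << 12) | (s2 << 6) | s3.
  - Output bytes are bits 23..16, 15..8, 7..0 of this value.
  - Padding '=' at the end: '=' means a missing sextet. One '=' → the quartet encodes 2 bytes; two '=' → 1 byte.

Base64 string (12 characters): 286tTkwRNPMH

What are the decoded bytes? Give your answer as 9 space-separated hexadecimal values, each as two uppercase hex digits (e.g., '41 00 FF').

After char 0 ('2'=54): chars_in_quartet=1 acc=0x36 bytes_emitted=0
After char 1 ('8'=60): chars_in_quartet=2 acc=0xDBC bytes_emitted=0
After char 2 ('6'=58): chars_in_quartet=3 acc=0x36F3A bytes_emitted=0
After char 3 ('t'=45): chars_in_quartet=4 acc=0xDBCEAD -> emit DB CE AD, reset; bytes_emitted=3
After char 4 ('T'=19): chars_in_quartet=1 acc=0x13 bytes_emitted=3
After char 5 ('k'=36): chars_in_quartet=2 acc=0x4E4 bytes_emitted=3
After char 6 ('w'=48): chars_in_quartet=3 acc=0x13930 bytes_emitted=3
After char 7 ('R'=17): chars_in_quartet=4 acc=0x4E4C11 -> emit 4E 4C 11, reset; bytes_emitted=6
After char 8 ('N'=13): chars_in_quartet=1 acc=0xD bytes_emitted=6
After char 9 ('P'=15): chars_in_quartet=2 acc=0x34F bytes_emitted=6
After char 10 ('M'=12): chars_in_quartet=3 acc=0xD3CC bytes_emitted=6
After char 11 ('H'=7): chars_in_quartet=4 acc=0x34F307 -> emit 34 F3 07, reset; bytes_emitted=9

Answer: DB CE AD 4E 4C 11 34 F3 07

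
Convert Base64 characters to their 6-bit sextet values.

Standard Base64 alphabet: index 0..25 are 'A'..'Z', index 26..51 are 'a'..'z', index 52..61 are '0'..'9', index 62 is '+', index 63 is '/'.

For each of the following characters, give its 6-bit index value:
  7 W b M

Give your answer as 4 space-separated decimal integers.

'7': 0..9 range, 52 + ord('7') − ord('0') = 59
'W': A..Z range, ord('W') − ord('A') = 22
'b': a..z range, 26 + ord('b') − ord('a') = 27
'M': A..Z range, ord('M') − ord('A') = 12

Answer: 59 22 27 12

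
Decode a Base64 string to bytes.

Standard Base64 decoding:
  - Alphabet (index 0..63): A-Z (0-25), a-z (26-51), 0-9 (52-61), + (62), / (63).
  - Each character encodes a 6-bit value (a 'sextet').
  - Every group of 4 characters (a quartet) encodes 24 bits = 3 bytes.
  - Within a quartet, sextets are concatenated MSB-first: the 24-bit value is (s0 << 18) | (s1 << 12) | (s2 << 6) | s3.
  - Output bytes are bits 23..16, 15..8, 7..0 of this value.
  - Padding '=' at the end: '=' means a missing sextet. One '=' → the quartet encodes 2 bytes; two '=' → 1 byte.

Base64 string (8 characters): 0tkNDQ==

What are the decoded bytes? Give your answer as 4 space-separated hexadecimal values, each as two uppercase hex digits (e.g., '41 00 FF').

Answer: D2 D9 0D 0D

Derivation:
After char 0 ('0'=52): chars_in_quartet=1 acc=0x34 bytes_emitted=0
After char 1 ('t'=45): chars_in_quartet=2 acc=0xD2D bytes_emitted=0
After char 2 ('k'=36): chars_in_quartet=3 acc=0x34B64 bytes_emitted=0
After char 3 ('N'=13): chars_in_quartet=4 acc=0xD2D90D -> emit D2 D9 0D, reset; bytes_emitted=3
After char 4 ('D'=3): chars_in_quartet=1 acc=0x3 bytes_emitted=3
After char 5 ('Q'=16): chars_in_quartet=2 acc=0xD0 bytes_emitted=3
Padding '==': partial quartet acc=0xD0 -> emit 0D; bytes_emitted=4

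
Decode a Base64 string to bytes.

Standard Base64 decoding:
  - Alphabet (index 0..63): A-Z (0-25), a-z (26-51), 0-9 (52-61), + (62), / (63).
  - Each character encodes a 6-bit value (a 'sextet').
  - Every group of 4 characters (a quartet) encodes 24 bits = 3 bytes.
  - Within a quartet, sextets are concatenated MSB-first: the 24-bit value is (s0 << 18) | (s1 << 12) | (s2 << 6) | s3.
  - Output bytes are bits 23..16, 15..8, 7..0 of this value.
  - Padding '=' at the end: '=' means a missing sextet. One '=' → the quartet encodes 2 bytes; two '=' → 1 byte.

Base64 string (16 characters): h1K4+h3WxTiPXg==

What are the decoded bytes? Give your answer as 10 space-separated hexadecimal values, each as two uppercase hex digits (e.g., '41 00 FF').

Answer: 87 52 B8 FA 1D D6 C5 38 8F 5E

Derivation:
After char 0 ('h'=33): chars_in_quartet=1 acc=0x21 bytes_emitted=0
After char 1 ('1'=53): chars_in_quartet=2 acc=0x875 bytes_emitted=0
After char 2 ('K'=10): chars_in_quartet=3 acc=0x21D4A bytes_emitted=0
After char 3 ('4'=56): chars_in_quartet=4 acc=0x8752B8 -> emit 87 52 B8, reset; bytes_emitted=3
After char 4 ('+'=62): chars_in_quartet=1 acc=0x3E bytes_emitted=3
After char 5 ('h'=33): chars_in_quartet=2 acc=0xFA1 bytes_emitted=3
After char 6 ('3'=55): chars_in_quartet=3 acc=0x3E877 bytes_emitted=3
After char 7 ('W'=22): chars_in_quartet=4 acc=0xFA1DD6 -> emit FA 1D D6, reset; bytes_emitted=6
After char 8 ('x'=49): chars_in_quartet=1 acc=0x31 bytes_emitted=6
After char 9 ('T'=19): chars_in_quartet=2 acc=0xC53 bytes_emitted=6
After char 10 ('i'=34): chars_in_quartet=3 acc=0x314E2 bytes_emitted=6
After char 11 ('P'=15): chars_in_quartet=4 acc=0xC5388F -> emit C5 38 8F, reset; bytes_emitted=9
After char 12 ('X'=23): chars_in_quartet=1 acc=0x17 bytes_emitted=9
After char 13 ('g'=32): chars_in_quartet=2 acc=0x5E0 bytes_emitted=9
Padding '==': partial quartet acc=0x5E0 -> emit 5E; bytes_emitted=10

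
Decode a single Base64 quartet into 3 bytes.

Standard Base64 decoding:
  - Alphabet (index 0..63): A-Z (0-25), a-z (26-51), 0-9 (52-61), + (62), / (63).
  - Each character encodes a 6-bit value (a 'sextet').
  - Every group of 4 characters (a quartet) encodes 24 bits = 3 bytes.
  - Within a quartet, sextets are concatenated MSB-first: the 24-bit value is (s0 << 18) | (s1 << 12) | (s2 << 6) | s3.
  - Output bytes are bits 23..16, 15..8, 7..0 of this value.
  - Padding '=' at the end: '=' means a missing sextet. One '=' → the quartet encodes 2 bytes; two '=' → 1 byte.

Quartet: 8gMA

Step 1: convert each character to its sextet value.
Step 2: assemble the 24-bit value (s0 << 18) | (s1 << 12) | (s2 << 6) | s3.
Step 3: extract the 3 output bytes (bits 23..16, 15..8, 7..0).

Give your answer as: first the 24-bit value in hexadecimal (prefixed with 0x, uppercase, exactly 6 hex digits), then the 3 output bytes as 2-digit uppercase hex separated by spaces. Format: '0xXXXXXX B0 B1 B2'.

Answer: 0xF20300 F2 03 00

Derivation:
Sextets: 8=60, g=32, M=12, A=0
24-bit: (60<<18) | (32<<12) | (12<<6) | 0
      = 0xF00000 | 0x020000 | 0x000300 | 0x000000
      = 0xF20300
Bytes: (v>>16)&0xFF=F2, (v>>8)&0xFF=03, v&0xFF=00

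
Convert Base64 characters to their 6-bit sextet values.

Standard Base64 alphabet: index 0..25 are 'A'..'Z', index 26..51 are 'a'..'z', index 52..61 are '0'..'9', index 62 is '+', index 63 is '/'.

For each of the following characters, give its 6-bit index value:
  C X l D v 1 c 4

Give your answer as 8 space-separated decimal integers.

Answer: 2 23 37 3 47 53 28 56

Derivation:
'C': A..Z range, ord('C') − ord('A') = 2
'X': A..Z range, ord('X') − ord('A') = 23
'l': a..z range, 26 + ord('l') − ord('a') = 37
'D': A..Z range, ord('D') − ord('A') = 3
'v': a..z range, 26 + ord('v') − ord('a') = 47
'1': 0..9 range, 52 + ord('1') − ord('0') = 53
'c': a..z range, 26 + ord('c') − ord('a') = 28
'4': 0..9 range, 52 + ord('4') − ord('0') = 56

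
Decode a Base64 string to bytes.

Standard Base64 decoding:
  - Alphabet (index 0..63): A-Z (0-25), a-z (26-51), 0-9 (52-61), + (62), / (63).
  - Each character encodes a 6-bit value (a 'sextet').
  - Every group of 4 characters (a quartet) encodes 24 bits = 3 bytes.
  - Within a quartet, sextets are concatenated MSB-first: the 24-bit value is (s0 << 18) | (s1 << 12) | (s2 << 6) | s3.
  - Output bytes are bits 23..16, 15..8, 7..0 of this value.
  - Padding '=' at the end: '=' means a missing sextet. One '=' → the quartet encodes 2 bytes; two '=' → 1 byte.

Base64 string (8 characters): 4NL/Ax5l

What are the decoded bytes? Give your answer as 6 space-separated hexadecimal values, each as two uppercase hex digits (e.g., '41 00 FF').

After char 0 ('4'=56): chars_in_quartet=1 acc=0x38 bytes_emitted=0
After char 1 ('N'=13): chars_in_quartet=2 acc=0xE0D bytes_emitted=0
After char 2 ('L'=11): chars_in_quartet=3 acc=0x3834B bytes_emitted=0
After char 3 ('/'=63): chars_in_quartet=4 acc=0xE0D2FF -> emit E0 D2 FF, reset; bytes_emitted=3
After char 4 ('A'=0): chars_in_quartet=1 acc=0x0 bytes_emitted=3
After char 5 ('x'=49): chars_in_quartet=2 acc=0x31 bytes_emitted=3
After char 6 ('5'=57): chars_in_quartet=3 acc=0xC79 bytes_emitted=3
After char 7 ('l'=37): chars_in_quartet=4 acc=0x31E65 -> emit 03 1E 65, reset; bytes_emitted=6

Answer: E0 D2 FF 03 1E 65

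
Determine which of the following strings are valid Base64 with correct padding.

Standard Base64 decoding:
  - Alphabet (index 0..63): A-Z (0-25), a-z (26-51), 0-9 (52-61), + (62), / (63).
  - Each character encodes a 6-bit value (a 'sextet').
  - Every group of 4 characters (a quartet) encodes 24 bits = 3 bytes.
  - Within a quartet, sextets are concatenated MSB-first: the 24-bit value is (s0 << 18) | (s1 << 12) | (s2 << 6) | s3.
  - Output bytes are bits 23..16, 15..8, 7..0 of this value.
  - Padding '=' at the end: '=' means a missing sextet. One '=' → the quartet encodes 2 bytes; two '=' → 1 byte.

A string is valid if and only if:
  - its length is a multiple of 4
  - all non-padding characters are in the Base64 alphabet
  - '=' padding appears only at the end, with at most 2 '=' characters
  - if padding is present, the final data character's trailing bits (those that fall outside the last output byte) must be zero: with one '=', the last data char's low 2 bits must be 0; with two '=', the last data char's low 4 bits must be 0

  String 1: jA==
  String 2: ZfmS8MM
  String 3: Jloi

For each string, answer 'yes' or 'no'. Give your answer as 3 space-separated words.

String 1: 'jA==' → valid
String 2: 'ZfmS8MM' → invalid (len=7 not mult of 4)
String 3: 'Jloi' → valid

Answer: yes no yes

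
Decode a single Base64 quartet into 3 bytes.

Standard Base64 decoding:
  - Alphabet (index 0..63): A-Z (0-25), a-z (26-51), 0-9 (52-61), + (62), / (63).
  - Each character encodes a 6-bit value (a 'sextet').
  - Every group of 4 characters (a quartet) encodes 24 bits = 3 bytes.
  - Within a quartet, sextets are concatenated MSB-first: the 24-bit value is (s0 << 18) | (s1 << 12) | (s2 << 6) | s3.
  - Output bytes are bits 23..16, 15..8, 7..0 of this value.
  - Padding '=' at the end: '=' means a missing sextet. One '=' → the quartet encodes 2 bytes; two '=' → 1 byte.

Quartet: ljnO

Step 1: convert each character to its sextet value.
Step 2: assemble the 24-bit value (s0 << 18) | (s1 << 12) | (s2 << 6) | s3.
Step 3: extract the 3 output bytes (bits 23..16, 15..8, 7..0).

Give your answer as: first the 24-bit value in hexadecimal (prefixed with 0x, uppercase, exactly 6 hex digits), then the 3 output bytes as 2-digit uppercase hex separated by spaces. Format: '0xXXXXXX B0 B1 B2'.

Sextets: l=37, j=35, n=39, O=14
24-bit: (37<<18) | (35<<12) | (39<<6) | 14
      = 0x940000 | 0x023000 | 0x0009C0 | 0x00000E
      = 0x9639CE
Bytes: (v>>16)&0xFF=96, (v>>8)&0xFF=39, v&0xFF=CE

Answer: 0x9639CE 96 39 CE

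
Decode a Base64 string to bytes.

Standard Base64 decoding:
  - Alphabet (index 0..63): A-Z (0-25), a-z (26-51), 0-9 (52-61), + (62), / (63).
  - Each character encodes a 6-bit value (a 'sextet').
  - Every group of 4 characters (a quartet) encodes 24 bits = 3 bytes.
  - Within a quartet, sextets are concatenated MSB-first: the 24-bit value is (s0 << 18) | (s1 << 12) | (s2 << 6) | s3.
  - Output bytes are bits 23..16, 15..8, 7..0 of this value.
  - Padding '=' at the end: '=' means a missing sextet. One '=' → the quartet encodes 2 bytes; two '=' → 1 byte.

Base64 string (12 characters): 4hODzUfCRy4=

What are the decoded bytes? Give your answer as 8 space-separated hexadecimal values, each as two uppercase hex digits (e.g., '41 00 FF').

After char 0 ('4'=56): chars_in_quartet=1 acc=0x38 bytes_emitted=0
After char 1 ('h'=33): chars_in_quartet=2 acc=0xE21 bytes_emitted=0
After char 2 ('O'=14): chars_in_quartet=3 acc=0x3884E bytes_emitted=0
After char 3 ('D'=3): chars_in_quartet=4 acc=0xE21383 -> emit E2 13 83, reset; bytes_emitted=3
After char 4 ('z'=51): chars_in_quartet=1 acc=0x33 bytes_emitted=3
After char 5 ('U'=20): chars_in_quartet=2 acc=0xCD4 bytes_emitted=3
After char 6 ('f'=31): chars_in_quartet=3 acc=0x3351F bytes_emitted=3
After char 7 ('C'=2): chars_in_quartet=4 acc=0xCD47C2 -> emit CD 47 C2, reset; bytes_emitted=6
After char 8 ('R'=17): chars_in_quartet=1 acc=0x11 bytes_emitted=6
After char 9 ('y'=50): chars_in_quartet=2 acc=0x472 bytes_emitted=6
After char 10 ('4'=56): chars_in_quartet=3 acc=0x11CB8 bytes_emitted=6
Padding '=': partial quartet acc=0x11CB8 -> emit 47 2E; bytes_emitted=8

Answer: E2 13 83 CD 47 C2 47 2E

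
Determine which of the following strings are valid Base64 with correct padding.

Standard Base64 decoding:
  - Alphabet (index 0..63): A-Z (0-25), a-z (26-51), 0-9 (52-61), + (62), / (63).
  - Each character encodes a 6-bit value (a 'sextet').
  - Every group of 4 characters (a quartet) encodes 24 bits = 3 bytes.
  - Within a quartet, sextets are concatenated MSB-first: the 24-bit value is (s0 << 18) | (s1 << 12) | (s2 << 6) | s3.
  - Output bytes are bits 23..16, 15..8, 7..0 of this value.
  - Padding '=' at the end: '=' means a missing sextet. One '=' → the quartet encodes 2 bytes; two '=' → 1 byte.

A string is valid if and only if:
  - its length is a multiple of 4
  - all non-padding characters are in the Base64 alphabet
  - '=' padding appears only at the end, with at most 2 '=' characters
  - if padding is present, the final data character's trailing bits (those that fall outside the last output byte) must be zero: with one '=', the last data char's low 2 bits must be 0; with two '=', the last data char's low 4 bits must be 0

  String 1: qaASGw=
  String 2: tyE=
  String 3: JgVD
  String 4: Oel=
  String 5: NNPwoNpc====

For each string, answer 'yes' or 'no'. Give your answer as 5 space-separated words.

Answer: no yes yes no no

Derivation:
String 1: 'qaASGw=' → invalid (len=7 not mult of 4)
String 2: 'tyE=' → valid
String 3: 'JgVD' → valid
String 4: 'Oel=' → invalid (bad trailing bits)
String 5: 'NNPwoNpc====' → invalid (4 pad chars (max 2))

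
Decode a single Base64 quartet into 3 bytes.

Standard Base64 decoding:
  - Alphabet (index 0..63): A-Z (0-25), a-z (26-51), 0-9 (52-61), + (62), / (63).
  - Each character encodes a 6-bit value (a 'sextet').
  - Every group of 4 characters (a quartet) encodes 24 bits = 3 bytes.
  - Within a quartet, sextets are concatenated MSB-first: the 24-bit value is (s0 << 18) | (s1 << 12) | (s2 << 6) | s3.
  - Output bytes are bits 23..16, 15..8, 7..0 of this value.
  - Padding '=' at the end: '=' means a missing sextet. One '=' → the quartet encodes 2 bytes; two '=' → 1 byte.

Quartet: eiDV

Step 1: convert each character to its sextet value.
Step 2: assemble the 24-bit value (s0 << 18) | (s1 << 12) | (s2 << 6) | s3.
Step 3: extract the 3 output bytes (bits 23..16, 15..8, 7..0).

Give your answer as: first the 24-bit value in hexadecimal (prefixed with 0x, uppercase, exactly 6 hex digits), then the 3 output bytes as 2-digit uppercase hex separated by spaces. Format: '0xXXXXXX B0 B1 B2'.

Sextets: e=30, i=34, D=3, V=21
24-bit: (30<<18) | (34<<12) | (3<<6) | 21
      = 0x780000 | 0x022000 | 0x0000C0 | 0x000015
      = 0x7A20D5
Bytes: (v>>16)&0xFF=7A, (v>>8)&0xFF=20, v&0xFF=D5

Answer: 0x7A20D5 7A 20 D5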